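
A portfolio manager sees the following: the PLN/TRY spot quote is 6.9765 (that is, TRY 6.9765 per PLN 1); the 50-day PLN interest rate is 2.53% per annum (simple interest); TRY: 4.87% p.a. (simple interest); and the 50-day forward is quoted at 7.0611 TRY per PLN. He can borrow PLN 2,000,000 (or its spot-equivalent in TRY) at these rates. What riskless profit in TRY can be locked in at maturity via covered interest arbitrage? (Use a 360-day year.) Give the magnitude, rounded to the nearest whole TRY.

TRY 124,447

T = 50/360 years.
Route A — deposit PLN, sell forward: 2,000,000 × 1.0035138889 × 7.0611 = TRY 14,171,823.84.
Route B — convert at spot, deposit TRY: 2,000,000 × 6.9765 × 1.0067638889 = TRY 14,047,376.54.
The quoted forward overvalues PLN, so borrow TRY, buy PLN at spot, deposit the PLN at 2.53%, and sell the proceeds forward at 7.0611.
The gap between the two covered legs is TRY 124,447.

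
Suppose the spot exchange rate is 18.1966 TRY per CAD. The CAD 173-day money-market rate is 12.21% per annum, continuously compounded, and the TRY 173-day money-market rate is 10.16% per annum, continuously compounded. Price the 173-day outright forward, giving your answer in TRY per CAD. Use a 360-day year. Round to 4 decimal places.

T = 173/360 years.
Growth of 1 TRY over T: e^(0.1016×173/360) = 1.05003599.
CAD accumulates by e^(0.1221×173/360) = 1.06043143.
CIP: F = S · (grow TRY)/(grow CAD) = 18.1966 × 1.05003599/1.06043143 = 18.018218 TRY per CAD.

18.0182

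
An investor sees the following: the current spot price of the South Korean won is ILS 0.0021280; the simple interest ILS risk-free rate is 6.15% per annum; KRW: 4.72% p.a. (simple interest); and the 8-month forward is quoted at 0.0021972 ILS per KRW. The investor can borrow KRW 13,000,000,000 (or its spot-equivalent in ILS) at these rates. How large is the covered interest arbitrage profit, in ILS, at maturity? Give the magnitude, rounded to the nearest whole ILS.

ILS 664,177

T = 8/12 years.
Invest the KRW and cover forward: 13,000,000,000 × 1.0314666667 × 0.0021972 = ILS 29,462,401.28.
Convert at spot and invest in ILS: 13,000,000,000 × 0.0021280 × 1.041000 = ILS 28,798,224.00.
The quoted forward overvalues KRW, so borrow ILS, buy KRW at spot, deposit the KRW at 4.72%, and sell the proceeds forward at 0.0021972.
Arbitrage profit = |29,462,401.28 − 28,798,224.00| = ILS 664,177.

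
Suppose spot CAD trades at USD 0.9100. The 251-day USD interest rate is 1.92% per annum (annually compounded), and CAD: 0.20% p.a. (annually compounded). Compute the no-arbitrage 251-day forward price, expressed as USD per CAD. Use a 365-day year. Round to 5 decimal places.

0.92071

T = 251/365 years.
Growth of 1 USD over T: (1 + 0.0192)^(251/365) = 1.013164.
Growth of 1 CAD over T: (1 + 0.0020)^(251/365) = 1.0013749.
CIP: F = S · (grow USD)/(grow CAD) = 0.91 × 1.013164/1.0013749 = 0.9207134 USD per CAD.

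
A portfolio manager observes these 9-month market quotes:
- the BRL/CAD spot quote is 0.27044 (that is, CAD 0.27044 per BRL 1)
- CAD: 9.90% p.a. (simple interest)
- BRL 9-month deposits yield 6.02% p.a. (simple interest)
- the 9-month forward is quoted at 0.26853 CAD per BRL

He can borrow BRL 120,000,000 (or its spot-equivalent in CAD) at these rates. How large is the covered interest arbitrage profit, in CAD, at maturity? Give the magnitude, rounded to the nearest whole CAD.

CAD 1,183,925

T = 9/12 years.
Invest the BRL and cover forward: 120,000,000 × 1.045150 × 0.26853 = CAD 33,678,495.54.
Convert at spot and invest in CAD: 120,000,000 × 0.27044 × 1.074250 = CAD 34,862,420.40.
The quoted forward undervalues BRL, so borrow BRL, convert to CAD at spot, deposit the CAD at 9.90%, and buy BRL forward at 0.26853 to cover the loan.
Arbitrage profit = |33,678,495.54 − 34,862,420.40| = CAD 1,183,925.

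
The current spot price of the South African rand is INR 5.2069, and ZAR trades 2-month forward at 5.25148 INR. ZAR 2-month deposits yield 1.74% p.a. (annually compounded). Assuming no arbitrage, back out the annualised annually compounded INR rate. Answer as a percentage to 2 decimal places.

T = 2/12 years.
F/S = 5.25148/5.2069 = 1.0085617 = (growth of INR) / (growth of ZAR).
ZAR growth factor: (1 + 0.0174)^(2/12) = 1.0028792.
So the INR growth factor = 1.0114656.
Annualise: 1.0114656^(12/2) − 1 = 0.070796 = 7.08%.

7.08%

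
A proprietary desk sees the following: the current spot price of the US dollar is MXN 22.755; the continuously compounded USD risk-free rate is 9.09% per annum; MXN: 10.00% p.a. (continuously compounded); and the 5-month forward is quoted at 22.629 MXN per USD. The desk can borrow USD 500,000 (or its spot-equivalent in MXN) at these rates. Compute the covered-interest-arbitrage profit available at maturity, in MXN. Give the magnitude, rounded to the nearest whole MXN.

MXN 110,322

T = 5/12 years.
Keep in USD, deliver into the forward: 500,000·1.0386013996·22.629 = MXN 11,751,255.54.
Swap to MXN now, deposit: 500,000·22.755·1.0425469052 = MXN 11,861,577.41.
The quoted forward undervalues USD, so borrow USD, convert to MXN at spot, deposit the MXN at 10.00%, and buy USD forward at 22.629 to cover the loan.
The gap between the two covered legs is MXN 110,322.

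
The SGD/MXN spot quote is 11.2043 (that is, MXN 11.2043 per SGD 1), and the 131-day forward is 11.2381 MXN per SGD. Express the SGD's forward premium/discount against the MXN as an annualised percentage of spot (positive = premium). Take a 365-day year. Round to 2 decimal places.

+0.84%

T = 131/365 years.
(F − S)/S = (11.2381 − 11.2043)/11.2043 = 0.0030167.
×(1/T) gives 0.84% p.a.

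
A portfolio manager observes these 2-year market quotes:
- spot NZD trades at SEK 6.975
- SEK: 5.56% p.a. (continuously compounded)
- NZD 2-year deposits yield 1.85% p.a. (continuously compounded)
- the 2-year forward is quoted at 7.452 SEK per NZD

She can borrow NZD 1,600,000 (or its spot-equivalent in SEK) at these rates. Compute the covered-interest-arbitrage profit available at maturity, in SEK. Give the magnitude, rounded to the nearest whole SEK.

T = 2 years.
Route A — deposit NZD, sell forward: 1,600,000 × 1.0376930208 × 7.452 = SEK 12,372,621.43.
Route B — convert at spot, deposit SEK: 1,600,000 × 6.975 × 1.1176184082 = SEK 12,472,621.44.
The quoted forward undervalues NZD, so borrow NZD, convert to SEK at spot, deposit the SEK at 5.56%, and buy NZD forward at 7.452 to cover the loan.
Profit = 12,472,621.44 − 12,372,621.43 = SEK 100,000.

SEK 100,000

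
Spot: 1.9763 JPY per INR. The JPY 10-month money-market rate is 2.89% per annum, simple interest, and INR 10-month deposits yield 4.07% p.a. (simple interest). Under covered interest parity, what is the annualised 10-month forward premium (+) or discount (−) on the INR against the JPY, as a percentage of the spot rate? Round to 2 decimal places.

T = 10/12 years.
No-arbitrage forward: 1.9763 × 1.0240833 / 1.0339167 = 1.9575038 JPY/INR.
Annualised premium = (F − S)/S × (1/T) = (1.9575038 − 1.9763)/1.9763 ÷ (10/12) = -1.14%.

-1.14%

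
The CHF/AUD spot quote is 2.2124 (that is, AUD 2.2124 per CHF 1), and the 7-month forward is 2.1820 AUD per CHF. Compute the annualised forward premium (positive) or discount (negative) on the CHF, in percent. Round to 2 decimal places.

-2.36%

T = 7/12 years.
CHF trades forward at -1.37407% vs spot over the period.
Annualise by dividing by T: -0.0137407 / (7/12) = -0.023555 → -2.36%.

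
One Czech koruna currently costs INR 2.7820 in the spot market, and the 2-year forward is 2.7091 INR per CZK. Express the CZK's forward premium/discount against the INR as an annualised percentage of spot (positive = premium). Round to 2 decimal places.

T = 2 years.
(F − S)/S = (2.7091 − 2.782)/2.782 = -0.0262042.
Annualise by dividing by T: -0.0262042 / 2 = -0.013102 → -1.31%.

-1.31%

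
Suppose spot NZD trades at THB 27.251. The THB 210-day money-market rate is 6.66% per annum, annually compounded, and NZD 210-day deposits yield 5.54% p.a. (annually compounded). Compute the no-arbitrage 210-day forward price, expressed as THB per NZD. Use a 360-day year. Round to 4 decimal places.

T = 210/360 years.
THB accumulates by (1 + 0.0666)^(210/360) = 1.03832726.
NZD accumulates by (1 + 0.0554)^(210/360) = 1.03195312.
CIP: F = S · (grow THB)/(grow NZD) = 27.251 × 1.03832726/1.03195312 = 27.419323 THB per NZD.

27.4193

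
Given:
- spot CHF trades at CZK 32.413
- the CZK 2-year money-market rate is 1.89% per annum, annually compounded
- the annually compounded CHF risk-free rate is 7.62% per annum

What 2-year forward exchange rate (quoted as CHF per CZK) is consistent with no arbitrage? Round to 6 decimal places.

0.034419

T = 2 years.
CZK accumulates by (1 + 0.0189)^2 = 1.0381572.
CHF growth factor: (1 + 0.0762)^2 = 1.1582064.
CIP: F = S · (grow CZK)/(grow CHF) = 32.413 × 1.0381572/1.1582064 = 29.05336 CZK per CHF.
Invert for CHF per CZK: 1 / 29.05336 = 0.034419.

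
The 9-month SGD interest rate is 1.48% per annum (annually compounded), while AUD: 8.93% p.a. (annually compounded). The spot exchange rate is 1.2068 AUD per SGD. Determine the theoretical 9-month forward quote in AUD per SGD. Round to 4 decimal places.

T = 9/12 years.
AUD growth factor: (1 + 0.0893)^(9/12) = 1.0662539.
SGD growth factor: (1 + 0.0148)^(9/12) = 1.0110796.
CIP: F = S · (grow AUD)/(grow SGD) = 1.2068 × 1.0662539/1.0110796 = 1.272655 AUD per SGD.

1.2727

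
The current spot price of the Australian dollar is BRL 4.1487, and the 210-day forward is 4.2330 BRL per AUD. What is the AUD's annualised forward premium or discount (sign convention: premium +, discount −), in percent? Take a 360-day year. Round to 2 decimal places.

T = 210/360 years.
AUD trades forward at +2.03196% vs spot over the period.
Annualise by dividing by T: 0.0203196 / (210/360) = 0.034834 → 3.48%.

+3.48%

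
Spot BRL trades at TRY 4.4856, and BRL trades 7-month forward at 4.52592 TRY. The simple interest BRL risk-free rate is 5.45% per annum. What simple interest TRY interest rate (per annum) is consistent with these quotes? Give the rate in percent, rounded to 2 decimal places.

T = 7/12 years.
CIP gives F = S · g_TRY/g_BRL, so g_TRY/g_BRL = 4.52592/4.4856 = 1.0089888.
The BRL side grows by 1 + 0.0545×7/12 = 1.0317917.
That pins the TRY growth at 1.0410663.
r = (1.0410663 − 1)/(7/12) = 0.070399 → 7.04%.

7.04%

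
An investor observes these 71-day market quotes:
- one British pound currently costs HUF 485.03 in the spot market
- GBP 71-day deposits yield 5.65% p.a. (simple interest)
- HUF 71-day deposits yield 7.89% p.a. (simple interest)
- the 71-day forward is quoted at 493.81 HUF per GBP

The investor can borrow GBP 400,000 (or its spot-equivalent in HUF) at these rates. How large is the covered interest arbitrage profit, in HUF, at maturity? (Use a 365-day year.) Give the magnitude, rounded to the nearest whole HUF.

HUF 2,705,238

T = 71/365 years.
Invest the GBP and cover forward: 400,000 × 1.01099041096 × 493.81 = HUF 199,694,869.93.
Convert at spot and invest in HUF: 400,000 × 485.03 × 1.01534767123 = HUF 196,989,632.39.
The quoted forward overvalues GBP, so borrow HUF, buy GBP at spot, deposit the GBP at 5.65%, and sell the proceeds forward at 493.81.
The gap between the two covered legs is HUF 2,705,238.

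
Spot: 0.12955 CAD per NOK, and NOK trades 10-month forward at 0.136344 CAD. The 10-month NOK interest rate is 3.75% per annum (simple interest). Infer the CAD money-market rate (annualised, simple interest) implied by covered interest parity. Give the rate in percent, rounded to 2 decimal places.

T = 10/12 years.
By CIP, F/S equals the CAD-to-NOK growth ratio: 0.136344/0.12955 = 1.0524431.
The NOK side grows by 1 + 0.0375×10/12 = 1.031250.
So the CAD growth factor = 1.0853319.
r = (1.0853319 − 1)/(10/12) = 0.102398 → 10.24%.

10.24%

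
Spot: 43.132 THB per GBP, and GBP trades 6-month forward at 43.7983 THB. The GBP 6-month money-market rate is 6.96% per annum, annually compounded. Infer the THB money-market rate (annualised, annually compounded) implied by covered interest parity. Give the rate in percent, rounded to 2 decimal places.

T = 6/12 years.
F/S = 43.7983/43.132 = 1.0154479 = (growth of THB) / (growth of GBP).
The GBP side grows by (1 + 0.0696)^(6/12) = 1.0342147.
So the THB growth factor = 1.0501911.
r = 1.0501911^(12/6) − 1 = 0.102901 → 10.29%.

10.29%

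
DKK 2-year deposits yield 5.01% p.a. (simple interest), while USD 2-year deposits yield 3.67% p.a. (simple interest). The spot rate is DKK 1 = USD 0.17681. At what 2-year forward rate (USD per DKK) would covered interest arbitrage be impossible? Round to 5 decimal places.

0.17250

T = 2 years.
USD accumulates by 1 + 0.0367×2 = 1.073400.
DKK growth factor: 1 + 0.0501×2 = 1.100200.
CIP: F = S · (grow USD)/(grow DKK) = 0.17681 × 1.073400/1.100200 = 0.1725030 USD per DKK.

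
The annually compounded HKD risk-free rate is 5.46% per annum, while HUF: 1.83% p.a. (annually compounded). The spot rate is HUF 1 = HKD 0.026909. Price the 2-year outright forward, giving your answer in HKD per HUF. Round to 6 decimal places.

T = 2 years.
HKD growth factor: (1 + 0.0546)^2 = 1.1121812.
HUF accumulates by (1 + 0.0183)^2 = 1.0369349.
CIP: F = S · (grow HKD)/(grow HUF) = 0.026909 × 1.1121812/1.0369349 = 0.02886168 HKD per HUF.

0.028862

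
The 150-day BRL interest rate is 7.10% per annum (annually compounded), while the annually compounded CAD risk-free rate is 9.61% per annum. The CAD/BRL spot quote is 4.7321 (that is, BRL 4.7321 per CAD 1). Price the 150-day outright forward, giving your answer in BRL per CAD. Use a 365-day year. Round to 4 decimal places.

T = 150/365 years.
BRL growth factor: (1 + 0.0710)^(150/365) = 1.0285899.
CAD accumulates by (1 + 0.0961)^(150/365) = 1.0384289.
Forward (BRL per CAD) = 4.7321 × 1.0285899 / 1.0384289 = 4.687264.

4.6873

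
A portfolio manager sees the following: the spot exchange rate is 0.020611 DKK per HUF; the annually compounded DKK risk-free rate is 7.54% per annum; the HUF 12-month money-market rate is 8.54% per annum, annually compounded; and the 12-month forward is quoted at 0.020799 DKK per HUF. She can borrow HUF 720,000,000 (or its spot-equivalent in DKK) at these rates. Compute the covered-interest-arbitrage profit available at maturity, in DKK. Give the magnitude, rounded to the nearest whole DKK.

DKK 295,319

T = 1 year.
Invest the HUF and cover forward: 720,000,000 × 1.085400 × 0.020799 = DKK 16,254,168.91.
Convert at spot and invest in DKK: 720,000,000 × 0.020611 × 1.075400 = DKK 15,958,849.97.
The quoted forward overvalues HUF, so borrow DKK, buy HUF at spot, deposit the HUF at 8.54%, and sell the proceeds forward at 0.020799.
The gap between the two covered legs is DKK 295,319.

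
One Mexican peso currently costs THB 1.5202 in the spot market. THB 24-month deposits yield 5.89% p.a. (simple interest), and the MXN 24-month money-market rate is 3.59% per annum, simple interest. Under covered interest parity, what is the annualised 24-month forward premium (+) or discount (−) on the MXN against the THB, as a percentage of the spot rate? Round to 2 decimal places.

+2.15%

T = 2 years.
CIP forward (THB per MXN) = 1.5202 × 1.117800/1.071800 = 1.5854446.
(F − S)/S ÷ T = (1.5854446 − 1.5202)/1.5202/2 = 0.021459 → 2.15%.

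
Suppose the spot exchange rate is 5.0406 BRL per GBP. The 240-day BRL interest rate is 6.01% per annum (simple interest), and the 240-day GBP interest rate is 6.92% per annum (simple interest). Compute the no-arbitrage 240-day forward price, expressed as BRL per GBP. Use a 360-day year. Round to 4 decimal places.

T = 240/360 years.
BRL growth factor: 1 + 0.0601×240/360 = 1.0400667.
GBP accumulates by 1 + 0.0692×240/360 = 1.0461333.
CIP: F = S · (grow BRL)/(grow GBP) = 5.0406 × 1.0400667/1.0461333 = 5.011369 BRL per GBP.

5.0114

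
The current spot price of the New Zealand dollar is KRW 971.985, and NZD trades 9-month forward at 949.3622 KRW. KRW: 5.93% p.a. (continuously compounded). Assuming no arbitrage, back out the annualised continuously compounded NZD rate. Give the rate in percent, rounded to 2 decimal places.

T = 9/12 years.
CIP gives F = S · g_KRW/g_NZD, so g_KRW/g_NZD = 949.3622/971.985 = 0.9767252.
The KRW side grows by e^(0.0593×9/12) = 1.0454788.
So the NZD growth factor = 1.070392.
Take logs: ln 1.070392 / (9/12) = 0.090700, so 9.07%.

9.07%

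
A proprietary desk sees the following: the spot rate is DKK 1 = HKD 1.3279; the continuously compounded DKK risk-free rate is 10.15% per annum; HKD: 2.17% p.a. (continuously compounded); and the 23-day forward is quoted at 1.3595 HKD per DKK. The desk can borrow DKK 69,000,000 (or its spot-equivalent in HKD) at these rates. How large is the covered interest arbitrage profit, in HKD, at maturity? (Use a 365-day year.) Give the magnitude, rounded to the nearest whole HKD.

HKD 2,656,919

T = 23/365 years.
Invest the DKK and cover forward: 69,000,000 × 1.0064163878 × 1.3595 = HKD 94,407,392.47.
Convert at spot and invest in HKD: 69,000,000 × 1.3279 × 1.0013683326 = HKD 91,750,473.61.
The quoted forward overvalues DKK, so borrow HKD, buy DKK at spot, deposit the DKK at 10.15%, and sell the proceeds forward at 1.3595.
Arbitrage profit = |94,407,392.47 − 91,750,473.61| = HKD 2,656,919.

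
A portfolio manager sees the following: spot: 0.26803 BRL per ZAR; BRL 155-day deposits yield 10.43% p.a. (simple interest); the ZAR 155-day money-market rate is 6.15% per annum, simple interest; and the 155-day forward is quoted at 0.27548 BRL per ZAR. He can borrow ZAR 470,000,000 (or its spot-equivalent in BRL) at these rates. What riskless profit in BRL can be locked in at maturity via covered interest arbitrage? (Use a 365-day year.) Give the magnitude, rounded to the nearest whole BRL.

T = 155/365 years.
Route A — deposit ZAR, sell forward: 470,000,000 × 1.02611643836 × 0.27548 = BRL 132,857,041.53.
Route B — convert at spot, deposit BRL: 470,000,000 × 0.26803 × 1.04429178082 = BRL 131,553,717.23.
The quoted forward overvalues ZAR, so borrow BRL, buy ZAR at spot, deposit the ZAR at 6.15%, and sell the proceeds forward at 0.27548.
The gap between the two covered legs is BRL 1,303,324.

BRL 1,303,324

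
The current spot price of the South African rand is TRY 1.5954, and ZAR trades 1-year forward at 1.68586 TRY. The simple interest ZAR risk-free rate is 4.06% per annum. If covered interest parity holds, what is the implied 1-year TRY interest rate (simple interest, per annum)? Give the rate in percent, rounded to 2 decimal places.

9.96%

T = 1 year.
F/S = 1.68586/1.5954 = 1.0567005 = (growth of TRY) / (growth of ZAR).
ZAR growth factor: 1 + 0.0406×1 = 1.040600.
So the TRY growth factor = 1.0996025.
(1.0996025 − 1)/T = 0.099603, i.e. 9.96%.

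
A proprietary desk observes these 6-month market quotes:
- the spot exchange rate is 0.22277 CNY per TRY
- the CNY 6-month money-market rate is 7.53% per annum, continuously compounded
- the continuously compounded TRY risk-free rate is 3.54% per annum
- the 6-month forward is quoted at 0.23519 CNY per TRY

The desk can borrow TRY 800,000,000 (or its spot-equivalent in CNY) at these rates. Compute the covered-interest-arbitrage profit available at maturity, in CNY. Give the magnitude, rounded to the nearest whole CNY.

CNY 6,458,193

T = 6/12 years.
Keep in TRY, deliver into the forward: 800,000,000·1.01785757331·0.23519 = CNY 191,511,938.13.
Swap to CNY now, deposit: 800,000,000·0.22277·1.03836774056 = CNY 185,053,745.25.
The quoted forward overvalues TRY, so borrow CNY, buy TRY at spot, deposit the TRY at 3.54%, and sell the proceeds forward at 0.23519.
The gap between the two covered legs is CNY 6,458,193.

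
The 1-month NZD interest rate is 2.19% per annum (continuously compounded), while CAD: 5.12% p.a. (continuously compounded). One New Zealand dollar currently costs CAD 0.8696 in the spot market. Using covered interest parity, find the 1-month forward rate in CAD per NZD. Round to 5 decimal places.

T = 1/12 years.
Growth of 1 CAD over T: e^(0.0512×1/12) = 1.0042758.
Growth of 1 NZD over T: e^(0.0219×1/12) = 1.0018267.
CIP: F = S · (grow CAD)/(grow NZD) = 0.8696 × 1.0042758/1.0018267 = 0.8717259 CAD per NZD.

0.87173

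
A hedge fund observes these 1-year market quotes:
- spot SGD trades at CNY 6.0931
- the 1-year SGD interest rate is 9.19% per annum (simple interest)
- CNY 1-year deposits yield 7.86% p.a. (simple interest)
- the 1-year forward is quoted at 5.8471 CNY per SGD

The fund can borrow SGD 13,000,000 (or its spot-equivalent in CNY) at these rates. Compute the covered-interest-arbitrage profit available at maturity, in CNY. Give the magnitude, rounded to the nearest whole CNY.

T = 1 year.
Invest the SGD and cover forward: 13,000,000 × 1.091900 × 5.8471 = CNY 82,997,830.37.
Convert at spot and invest in CNY: 13,000,000 × 6.0931 × 1.078600 = CNY 85,436,229.58.
The quoted forward undervalues SGD, so borrow SGD, convert to CNY at spot, deposit the CNY at 7.86%, and buy SGD forward at 5.8471 to cover the loan.
Profit = 85,436,229.58 − 82,997,830.37 = CNY 2,438,399.

CNY 2,438,399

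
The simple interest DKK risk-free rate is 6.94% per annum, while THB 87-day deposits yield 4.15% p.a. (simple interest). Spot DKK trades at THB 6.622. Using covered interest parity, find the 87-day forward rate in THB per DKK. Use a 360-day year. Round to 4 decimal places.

T = 87/360 years.
Growth of 1 THB over T: 1 + 0.0415×87/360 = 1.0100292.
DKK growth factor: 1 + 0.0694×87/360 = 1.0167717.
Forward (THB per DKK) = 6.622 × 1.0100292 / 1.0167717 = 6.578088.

6.5781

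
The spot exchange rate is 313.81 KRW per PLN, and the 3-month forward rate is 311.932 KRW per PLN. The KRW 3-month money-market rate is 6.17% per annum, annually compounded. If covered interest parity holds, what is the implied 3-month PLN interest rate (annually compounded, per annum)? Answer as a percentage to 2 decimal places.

8.75%

T = 3/12 years.
F/S = 311.932/313.81 = 0.9940155 = (growth of KRW) / (growth of PLN).
KRW growth factor: (1 + 0.0617)^(3/12) = 1.0150804.
That pins the PLN growth at 1.0211917.
r = 1.0211917^(12/3) − 1 = 0.087500 → 8.75%.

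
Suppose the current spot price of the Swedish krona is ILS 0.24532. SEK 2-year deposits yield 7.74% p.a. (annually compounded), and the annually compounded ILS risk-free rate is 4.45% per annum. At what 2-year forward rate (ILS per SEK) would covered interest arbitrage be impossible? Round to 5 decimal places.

0.23057

T = 2 years.
ILS accumulates by (1 + 0.0445)^2 = 1.0909802.
Growth of 1 SEK over T: (1 + 0.0774)^2 = 1.1607908.
So F = 0.24532 × 1.0909802 / 1.1607908 = 0.2305663 (ILS/SEK).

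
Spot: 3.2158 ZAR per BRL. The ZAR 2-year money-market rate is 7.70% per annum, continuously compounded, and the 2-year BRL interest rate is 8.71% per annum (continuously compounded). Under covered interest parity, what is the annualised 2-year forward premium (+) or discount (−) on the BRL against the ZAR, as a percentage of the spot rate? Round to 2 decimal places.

-1.00%

T = 2 years.
No-arbitrage forward: 3.2158 × 1.1664909 / 1.1902936 = 3.1514926 ZAR/BRL.
(F − S)/S ÷ T = (3.1514926 − 3.2158)/3.2158/2 = -0.009999 → -1.00%.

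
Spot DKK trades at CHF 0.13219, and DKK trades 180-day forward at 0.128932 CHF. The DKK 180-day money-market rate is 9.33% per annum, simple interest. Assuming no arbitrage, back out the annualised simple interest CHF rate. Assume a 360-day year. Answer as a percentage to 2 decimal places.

4.17%

T = 180/360 years.
F/S = 0.128932/0.13219 = 0.9753537 = (growth of CHF) / (growth of DKK).
DKK growth factor: 1 + 0.0933×180/360 = 1.046650.
That pins the CHF growth at 1.020854.
(1.020854 − 1)/T = 0.041708, i.e. 4.17%.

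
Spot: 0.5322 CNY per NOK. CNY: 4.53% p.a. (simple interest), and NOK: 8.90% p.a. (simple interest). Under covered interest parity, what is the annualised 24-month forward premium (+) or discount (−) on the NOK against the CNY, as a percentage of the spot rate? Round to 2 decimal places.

-3.71%

T = 2 years.
No-arbitrage forward: 0.5322 × 1.090600 / 1.178000 = 0.4927142 CNY/NOK.
(F − S)/S ÷ T = (0.4927142 − 0.5322)/0.5322/2 = -0.037097 → -3.71%.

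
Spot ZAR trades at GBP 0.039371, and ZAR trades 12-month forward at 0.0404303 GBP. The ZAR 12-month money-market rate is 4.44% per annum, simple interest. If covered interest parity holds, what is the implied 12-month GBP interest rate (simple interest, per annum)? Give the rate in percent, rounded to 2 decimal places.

7.25%

T = 1 year.
By CIP, F/S equals the GBP-to-ZAR growth ratio: 0.0404303/0.039371 = 1.0269056.
ZAR growth factor: 1 + 0.0444×1 = 1.044400.
Hence g_GBP = 1.0725002.
r = (1.0725002 − 1)/1 = 0.072500 → 7.25%.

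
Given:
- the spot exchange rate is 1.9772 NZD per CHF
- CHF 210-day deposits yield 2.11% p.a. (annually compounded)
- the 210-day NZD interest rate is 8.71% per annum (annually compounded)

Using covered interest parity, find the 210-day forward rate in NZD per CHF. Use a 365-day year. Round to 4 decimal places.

T = 210/365 years.
NZD accumulates by (1 + 0.0871)^(210/365) = 1.049222.
CHF growth factor: (1 + 0.0211)^(210/365) = 1.0120859.
CIP: F = S · (grow NZD)/(grow CHF) = 1.9772 × 1.049222/1.0120859 = 2.049749 NZD per CHF.

2.0497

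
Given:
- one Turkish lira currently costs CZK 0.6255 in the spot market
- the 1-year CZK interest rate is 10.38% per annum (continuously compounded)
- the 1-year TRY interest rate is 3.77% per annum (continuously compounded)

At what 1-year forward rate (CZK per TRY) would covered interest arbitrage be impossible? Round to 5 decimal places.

0.66824

T = 1 year.
CZK growth factor: e^(0.1038×1) = 1.1093786.
TRY accumulates by e^(0.0377×1) = 1.0384197.
CIP: F = S · (grow CZK)/(grow TRY) = 0.6255 × 1.1093786/1.0384197 = 0.6682426 CZK per TRY.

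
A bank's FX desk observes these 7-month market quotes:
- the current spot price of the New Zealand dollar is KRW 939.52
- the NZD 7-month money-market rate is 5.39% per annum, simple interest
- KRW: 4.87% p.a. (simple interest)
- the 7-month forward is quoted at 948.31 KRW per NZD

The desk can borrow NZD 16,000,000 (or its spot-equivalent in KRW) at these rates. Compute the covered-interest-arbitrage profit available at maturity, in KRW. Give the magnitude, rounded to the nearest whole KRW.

KRW 190,659,993

T = 7/12 years.
Keep in NZD, deliver into the forward: 16,000,000·1.031441666667·948.31 = KRW 15,650,023,150.67.
Swap to KRW now, deposit: 16,000,000·939.52·1.028408333333 = KRW 15,459,363,157.33.
The quoted forward overvalues NZD, so borrow KRW, buy NZD at spot, deposit the NZD at 5.39%, and sell the proceeds forward at 948.31.
Arbitrage profit = |15,650,023,150.67 − 15,459,363,157.33| = KRW 190,659,993.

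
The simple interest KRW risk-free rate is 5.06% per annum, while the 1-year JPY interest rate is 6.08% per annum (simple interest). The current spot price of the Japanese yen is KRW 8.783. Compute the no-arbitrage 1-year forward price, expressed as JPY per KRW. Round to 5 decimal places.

T = 1 year.
Growth of 1 KRW over T: 1 + 0.0506×1 = 1.050600.
Growth of 1 JPY over T: 1 + 0.0608×1 = 1.060800.
So F = 8.783 × 1.050600 / 1.060800 = 8.698548 (KRW/JPY).
Invert for JPY per KRW: 1 / 8.698548 = 0.11496.

0.11496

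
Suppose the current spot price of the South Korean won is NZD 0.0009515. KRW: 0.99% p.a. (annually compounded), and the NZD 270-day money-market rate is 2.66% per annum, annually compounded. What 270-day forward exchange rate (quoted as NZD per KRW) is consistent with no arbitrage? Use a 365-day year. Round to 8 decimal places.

T = 270/365 years.
NZD accumulates by (1 + 0.0266)^(270/365) = 1.0196093.
Growth of 1 KRW over T: (1 + 0.0099)^(270/365) = 1.0073139.
Forward (NZD per KRW) = 0.0009515 × 1.0196093 / 1.0073139 = 0.0009631141.

0.00096311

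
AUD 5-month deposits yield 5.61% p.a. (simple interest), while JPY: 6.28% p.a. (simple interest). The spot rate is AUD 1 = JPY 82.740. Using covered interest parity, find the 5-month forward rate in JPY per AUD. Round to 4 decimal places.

82.9657

T = 5/12 years.
JPY accumulates by 1 + 0.0628×5/12 = 1.02616667.
AUD accumulates by 1 + 0.0561×5/12 = 1.023375.
CIP: F = S · (grow JPY)/(grow AUD) = 82.74 × 1.02616667/1.023375 = 82.965707 JPY per AUD.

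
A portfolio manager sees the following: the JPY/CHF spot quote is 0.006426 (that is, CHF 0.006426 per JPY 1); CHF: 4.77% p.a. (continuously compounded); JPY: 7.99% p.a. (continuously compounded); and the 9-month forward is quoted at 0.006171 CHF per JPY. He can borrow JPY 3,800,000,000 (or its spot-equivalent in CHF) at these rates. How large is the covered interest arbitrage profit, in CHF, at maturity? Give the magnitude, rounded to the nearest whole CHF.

T = 9/12 years.
Keep in JPY, deliver into the forward: 3,800,000,000·1.0617569118·0.006171 = CHF 24,897,987.23.
Swap to CHF now, deposit: 3,800,000,000·0.006426·1.0364226252 = CHF 25,308,196.80.
The quoted forward undervalues JPY, so borrow JPY, convert to CHF at spot, deposit the CHF at 4.77%, and buy JPY forward at 0.006171 to cover the loan.
The gap between the two covered legs is CHF 410,210.

CHF 410,210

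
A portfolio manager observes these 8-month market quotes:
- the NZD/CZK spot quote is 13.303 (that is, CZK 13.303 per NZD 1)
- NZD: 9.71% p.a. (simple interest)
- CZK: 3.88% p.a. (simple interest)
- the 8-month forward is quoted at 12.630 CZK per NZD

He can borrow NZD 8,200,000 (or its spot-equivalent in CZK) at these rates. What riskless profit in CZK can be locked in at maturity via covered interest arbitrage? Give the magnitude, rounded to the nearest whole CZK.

CZK 1,636,083

T = 8/12 years.
Invest the NZD and cover forward: 8,200,000 × 1.06473333333 × 12.630 = CZK 110,270,172.40.
Convert at spot and invest in CZK: 8,200,000 × 13.303 × 1.02586666667 = CZK 111,906,254.99.
The quoted forward undervalues NZD, so borrow NZD, convert to CZK at spot, deposit the CZK at 3.88%, and buy NZD forward at 12.630 to cover the loan.
The gap between the two covered legs is CZK 1,636,083.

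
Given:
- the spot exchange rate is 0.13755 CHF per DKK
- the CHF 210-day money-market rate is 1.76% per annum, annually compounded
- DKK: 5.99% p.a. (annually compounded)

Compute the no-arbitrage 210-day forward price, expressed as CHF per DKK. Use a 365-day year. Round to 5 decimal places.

T = 210/365 years.
Growth of 1 CHF over T: (1 + 0.0176)^(210/365) = 1.0100885.
Growth of 1 DKK over T: (1 + 0.0599)^(210/365) = 1.0340367.
CIP: F = S · (grow CHF)/(grow DKK) = 0.13755 × 1.0100885/1.0340367 = 0.1343644 CHF per DKK.

0.13436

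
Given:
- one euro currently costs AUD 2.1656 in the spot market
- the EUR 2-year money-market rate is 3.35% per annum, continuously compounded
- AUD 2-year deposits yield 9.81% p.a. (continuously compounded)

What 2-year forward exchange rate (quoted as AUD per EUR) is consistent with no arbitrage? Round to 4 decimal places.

2.4643

T = 2 years.
Growth of 1 AUD over T: e^(0.0981×2) = 1.2167702.
EUR growth factor: e^(0.0335×2) = 1.0692955.
Forward (AUD per EUR) = 2.1656 × 1.2167702 / 1.0692955 = 2.464274.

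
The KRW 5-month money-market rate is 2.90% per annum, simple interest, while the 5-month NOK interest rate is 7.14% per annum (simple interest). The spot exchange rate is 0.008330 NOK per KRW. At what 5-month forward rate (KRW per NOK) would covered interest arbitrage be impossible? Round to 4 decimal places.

T = 5/12 years.
NOK accumulates by 1 + 0.0714×5/12 = 1.029750.
KRW growth factor: 1 + 0.0290×5/12 = 1.012083333.
So F = 0.00833 × 1.029750 / 1.012083333 = 0.00847540634 (NOK/KRW).
Quoted the other way: 1/0.00847540634 = 117.9884 KRW per NOK.

117.9884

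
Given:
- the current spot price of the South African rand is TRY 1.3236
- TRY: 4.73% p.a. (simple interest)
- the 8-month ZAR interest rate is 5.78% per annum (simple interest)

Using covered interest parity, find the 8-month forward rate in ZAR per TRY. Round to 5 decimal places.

0.76064

T = 8/12 years.
TRY accumulates by 1 + 0.0473×8/12 = 1.0315333.
ZAR growth factor: 1 + 0.0578×8/12 = 1.0385333.
So F = 1.3236 × 1.0315333 / 1.0385333 = 1.314679 (TRY/ZAR).
Quoted the other way: 1/1.314679 = 0.76064 ZAR per TRY.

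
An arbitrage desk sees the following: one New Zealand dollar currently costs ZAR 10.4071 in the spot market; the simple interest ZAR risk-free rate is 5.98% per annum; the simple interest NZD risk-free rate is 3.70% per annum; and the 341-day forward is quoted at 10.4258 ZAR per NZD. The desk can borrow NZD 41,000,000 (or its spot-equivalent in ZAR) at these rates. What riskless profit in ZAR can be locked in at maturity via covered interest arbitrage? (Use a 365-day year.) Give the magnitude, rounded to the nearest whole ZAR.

ZAR 8,295,669

T = 341/365 years.
Keep in NZD, deliver into the forward: 41,000,000·1.03456712329·10.4258 = ZAR 442,233,786.47.
Swap to ZAR now, deposit: 41,000,000·10.4071·1.05586794521 = ZAR 450,529,455.00.
The quoted forward undervalues NZD, so borrow NZD, convert to ZAR at spot, deposit the ZAR at 5.98%, and buy NZD forward at 10.4258 to cover the loan.
Arbitrage profit = |442,233,786.47 − 450,529,455.00| = ZAR 8,295,669.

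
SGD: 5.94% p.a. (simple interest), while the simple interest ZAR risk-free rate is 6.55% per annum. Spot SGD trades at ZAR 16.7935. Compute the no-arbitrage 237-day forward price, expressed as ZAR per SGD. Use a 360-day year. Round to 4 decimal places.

T = 237/360 years.
ZAR accumulates by 1 + 0.0655×237/360 = 1.04312083.
Growth of 1 SGD over T: 1 + 0.0594×237/360 = 1.039105.
Forward (ZAR per SGD) = 16.7935 × 1.04312083 / 1.039105 = 16.858402.

16.8584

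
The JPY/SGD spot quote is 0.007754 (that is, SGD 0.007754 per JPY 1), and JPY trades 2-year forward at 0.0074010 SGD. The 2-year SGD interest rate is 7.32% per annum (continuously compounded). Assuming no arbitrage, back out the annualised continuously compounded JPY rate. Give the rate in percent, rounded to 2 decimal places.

T = 2 years.
F/S = 0.007401/0.007754 = 0.9544751 = (growth of SGD) / (growth of JPY).
SGD growth factor: e^(0.0732×2) = 1.1576592.
Hence g_JPY = 1.2128752.
Take logs: ln 1.2128752 / 2 = 0.096497, so 9.65%.

9.65%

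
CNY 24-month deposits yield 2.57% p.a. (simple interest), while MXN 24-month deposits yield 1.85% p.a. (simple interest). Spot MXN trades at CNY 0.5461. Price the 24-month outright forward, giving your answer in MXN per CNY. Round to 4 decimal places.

1.8061

T = 2 years.
CNY accumulates by 1 + 0.0257×2 = 1.051400.
Growth of 1 MXN over T: 1 + 0.0185×2 = 1.037000.
Forward (CNY per MXN) = 0.5461 × 1.051400 / 1.037000 = 0.5536833.
Quoted the other way: 1/0.5536833 = 1.8061 MXN per CNY.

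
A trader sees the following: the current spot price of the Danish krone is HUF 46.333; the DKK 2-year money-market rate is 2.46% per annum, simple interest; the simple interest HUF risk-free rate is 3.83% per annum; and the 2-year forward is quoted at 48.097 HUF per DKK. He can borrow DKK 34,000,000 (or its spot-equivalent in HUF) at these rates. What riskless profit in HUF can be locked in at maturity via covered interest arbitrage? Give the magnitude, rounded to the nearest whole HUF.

HUF 19,762,996

T = 2 years.
Keep in DKK, deliver into the forward: 34,000,000·1.049200·48.097 = HUF 1,715,754,661.60.
Swap to HUF now, deposit: 34,000,000·46.333·1.076600 = HUF 1,695,991,665.20.
The quoted forward overvalues DKK, so borrow HUF, buy DKK at spot, deposit the DKK at 2.46%, and sell the proceeds forward at 48.097.
The gap between the two covered legs is HUF 19,762,996.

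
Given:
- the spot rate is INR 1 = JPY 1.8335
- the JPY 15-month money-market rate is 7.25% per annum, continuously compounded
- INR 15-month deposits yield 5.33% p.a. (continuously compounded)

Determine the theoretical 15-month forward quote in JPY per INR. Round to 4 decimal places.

1.8780

T = 15/12 years.
Growth of 1 JPY over T: e^(0.0725×15/12) = 1.0948584.
Growth of 1 INR over T: e^(0.0533×15/12) = 1.0688946.
CIP: F = S · (grow JPY)/(grow INR) = 1.8335 × 1.0948584/1.0688946 = 1.878036 JPY per INR.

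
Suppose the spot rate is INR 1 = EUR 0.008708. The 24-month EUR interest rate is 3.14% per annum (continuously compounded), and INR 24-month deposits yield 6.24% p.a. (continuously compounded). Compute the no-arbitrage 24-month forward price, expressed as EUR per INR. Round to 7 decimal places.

T = 2 years.
EUR growth factor: e^(0.0314×2) = 1.0648139.
Growth of 1 INR over T: e^(0.0624×2) = 1.1329218.
CIP: F = S · (grow EUR)/(grow INR) = 0.008708 × 1.0648139/1.1329218 = 0.008184501 EUR per INR.

0.0081845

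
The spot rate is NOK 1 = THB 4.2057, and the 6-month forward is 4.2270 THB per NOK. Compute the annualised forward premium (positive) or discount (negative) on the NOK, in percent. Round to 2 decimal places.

T = 6/12 years.
Period premium: (4.2270 − 4.2057)/4.2057 = 0.0050646.
Per annum: 0.0050646 / (6/12) = 0.010129 = 1.01%.

+1.01%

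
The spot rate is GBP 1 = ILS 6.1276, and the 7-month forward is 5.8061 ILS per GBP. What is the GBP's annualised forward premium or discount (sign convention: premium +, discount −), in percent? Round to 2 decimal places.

T = 7/12 years.
GBP trades forward at -5.24675% vs spot over the period.
Annualise by dividing by T: -0.0524675 / (7/12) = -0.089944 → -8.99%.

-8.99%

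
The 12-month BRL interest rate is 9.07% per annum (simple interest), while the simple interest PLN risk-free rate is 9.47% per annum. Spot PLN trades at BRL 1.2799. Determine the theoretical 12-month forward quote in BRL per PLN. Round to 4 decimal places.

1.2752

T = 1 year.
BRL accumulates by 1 + 0.0907×1 = 1.090700.
PLN accumulates by 1 + 0.0947×1 = 1.094700.
CIP: F = S · (grow BRL)/(grow PLN) = 1.2799 × 1.090700/1.094700 = 1.275223 BRL per PLN.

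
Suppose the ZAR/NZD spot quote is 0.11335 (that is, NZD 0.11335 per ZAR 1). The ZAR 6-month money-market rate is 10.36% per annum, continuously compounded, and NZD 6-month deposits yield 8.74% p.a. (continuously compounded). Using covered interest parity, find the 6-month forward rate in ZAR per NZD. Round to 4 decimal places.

8.8940

T = 6/12 years.
Growth of 1 NZD over T: e^(0.0874×6/12) = 1.0446689.
ZAR growth factor: e^(0.1036×6/12) = 1.0531651.
So F = 0.11335 × 1.0446689 / 1.0531651 = 0.1124356 (NZD/ZAR).
Invert for ZAR per NZD: 1 / 0.1124356 = 8.8940.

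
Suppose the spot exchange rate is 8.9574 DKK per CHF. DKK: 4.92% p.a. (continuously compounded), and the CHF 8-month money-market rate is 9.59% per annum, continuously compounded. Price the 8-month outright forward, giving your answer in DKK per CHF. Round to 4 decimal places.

T = 8/12 years.
DKK accumulates by e^(0.0492×8/12) = 1.0333438.
Growth of 1 CHF over T: e^(0.0959×8/12) = 1.0660213.
So F = 8.9574 × 1.0333438 / 1.0660213 = 8.682823 (DKK/CHF).

8.6828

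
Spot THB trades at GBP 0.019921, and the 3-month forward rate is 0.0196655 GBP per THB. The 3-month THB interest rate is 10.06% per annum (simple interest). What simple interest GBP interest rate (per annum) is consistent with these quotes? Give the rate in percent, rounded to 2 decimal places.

T = 3/12 years.
F/S = 0.0196655/0.019921 = 0.9871743 = (growth of GBP) / (growth of THB).
The THB side grows by 1 + 0.1006×3/12 = 1.025150.
That pins the GBP growth at 1.0120017.
r = (1.0120017 − 1)/(3/12) = 0.048007 → 4.80%.

4.80%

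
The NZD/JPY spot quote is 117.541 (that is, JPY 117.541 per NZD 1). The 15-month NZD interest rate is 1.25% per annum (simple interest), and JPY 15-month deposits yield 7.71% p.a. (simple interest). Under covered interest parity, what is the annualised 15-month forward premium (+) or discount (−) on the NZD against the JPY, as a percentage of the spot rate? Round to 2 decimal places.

+6.36%

T = 15/12 years.
CIP forward (JPY per NZD) = 117.541 × 1.096375/1.015625 = 126.886414.
(F − S)/S ÷ T = (126.886414 − 117.541)/117.541/(15/12) = 0.063606 → 6.36%.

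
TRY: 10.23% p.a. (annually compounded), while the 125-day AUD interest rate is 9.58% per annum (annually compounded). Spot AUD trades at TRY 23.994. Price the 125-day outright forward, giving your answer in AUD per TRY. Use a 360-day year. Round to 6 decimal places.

0.041592

T = 125/360 years.
TRY accumulates by (1 + 0.1023)^(125/360) = 1.0343974.
Growth of 1 AUD over T: (1 + 0.0958)^(125/360) = 1.0322754.
So F = 23.994 × 1.0343974 / 1.0322754 = 24.04332 (TRY/AUD).
Quoted the other way: 1/24.04332 = 0.041592 AUD per TRY.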